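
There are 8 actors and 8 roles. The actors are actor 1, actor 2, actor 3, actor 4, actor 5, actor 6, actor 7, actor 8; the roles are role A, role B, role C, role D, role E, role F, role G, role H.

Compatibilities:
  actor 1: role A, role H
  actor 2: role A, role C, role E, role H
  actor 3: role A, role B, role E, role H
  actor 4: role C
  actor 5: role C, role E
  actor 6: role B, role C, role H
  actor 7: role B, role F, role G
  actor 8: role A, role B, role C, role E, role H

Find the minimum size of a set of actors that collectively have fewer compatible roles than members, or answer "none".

Take S = {actor 1, actor 2, actor 3, actor 4, actor 5, actor 6}. Its neighbourhood is {role A, role B, role C, role E, role H}, so |N(S)| = 5 < |S| = 6.
Every subset of size less than 6 has at least as many neighbours as members, so 6 is the minimum.

6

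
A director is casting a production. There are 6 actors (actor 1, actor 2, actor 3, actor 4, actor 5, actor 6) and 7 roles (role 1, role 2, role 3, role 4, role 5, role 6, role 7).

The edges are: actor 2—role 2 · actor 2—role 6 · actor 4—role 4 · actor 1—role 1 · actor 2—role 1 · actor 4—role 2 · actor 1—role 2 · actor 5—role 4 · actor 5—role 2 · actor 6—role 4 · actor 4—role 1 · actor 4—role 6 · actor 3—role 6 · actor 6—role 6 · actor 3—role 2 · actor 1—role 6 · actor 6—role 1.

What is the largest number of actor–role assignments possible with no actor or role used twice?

4

A valid assignment of size 4: actor 1–role 1, actor 2–role 6, actor 3–role 2, actor 4–role 4.
The set {actor 1, actor 2, actor 3, actor 4, actor 5, actor 6} has only 4 neighbours ({role 1, role 2, role 4, role 6}), so by Hall's theorem at most 4 of the 6 actors can be matched.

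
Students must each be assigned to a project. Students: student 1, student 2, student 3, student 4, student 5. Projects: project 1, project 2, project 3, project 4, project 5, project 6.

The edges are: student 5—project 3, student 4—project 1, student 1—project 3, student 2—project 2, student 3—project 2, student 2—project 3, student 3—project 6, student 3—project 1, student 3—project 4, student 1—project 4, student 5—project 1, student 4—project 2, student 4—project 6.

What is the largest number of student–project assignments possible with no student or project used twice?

A valid assignment of size 5: student 1→project 4, student 2→project 3, student 3→project 6, student 4→project 2, student 5→project 1.
All 5 students are matched, so no larger matching exists.

5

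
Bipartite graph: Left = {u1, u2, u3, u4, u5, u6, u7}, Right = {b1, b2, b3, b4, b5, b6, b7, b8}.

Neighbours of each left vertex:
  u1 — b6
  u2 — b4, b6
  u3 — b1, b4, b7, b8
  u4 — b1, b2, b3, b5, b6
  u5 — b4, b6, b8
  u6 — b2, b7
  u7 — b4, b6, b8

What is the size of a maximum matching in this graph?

6

For example, pair u1–b6, u2–b4, u3–b1, u4–b5, u5–b8, u6–b7.
The set {u1, u2, u5, u7} has only 3 neighbours ({b4, b6, b8}), so by Hall's theorem at most 6 of the 7 left vertices can be matched.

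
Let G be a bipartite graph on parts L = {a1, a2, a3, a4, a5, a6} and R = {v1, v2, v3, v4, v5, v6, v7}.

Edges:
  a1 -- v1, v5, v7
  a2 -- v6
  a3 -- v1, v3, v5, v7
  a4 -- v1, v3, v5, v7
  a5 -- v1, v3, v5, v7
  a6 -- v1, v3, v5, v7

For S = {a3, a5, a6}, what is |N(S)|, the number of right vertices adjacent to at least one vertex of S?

4

The union of neighbours of {a3, a5, a6} is {v1, v3, v5, v7}, which has 4 elements.
Since |N(S)| = 4 ≥ |S| = 3, Hall's condition holds for this subset.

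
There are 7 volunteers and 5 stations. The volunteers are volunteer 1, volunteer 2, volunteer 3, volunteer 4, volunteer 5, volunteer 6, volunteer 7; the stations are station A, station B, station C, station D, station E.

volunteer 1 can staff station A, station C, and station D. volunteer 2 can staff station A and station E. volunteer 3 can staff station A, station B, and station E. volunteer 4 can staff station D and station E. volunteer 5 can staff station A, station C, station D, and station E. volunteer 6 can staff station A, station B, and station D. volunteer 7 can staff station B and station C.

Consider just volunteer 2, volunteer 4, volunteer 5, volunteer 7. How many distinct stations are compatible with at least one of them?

5

The union of neighbours of {volunteer 2, volunteer 4, volunteer 5, volunteer 7} is {station A, station B, station C, station D, station E}, which has 5 elements.
Since |N(S)| = 5 ≥ |S| = 4, Hall's condition holds for this subset.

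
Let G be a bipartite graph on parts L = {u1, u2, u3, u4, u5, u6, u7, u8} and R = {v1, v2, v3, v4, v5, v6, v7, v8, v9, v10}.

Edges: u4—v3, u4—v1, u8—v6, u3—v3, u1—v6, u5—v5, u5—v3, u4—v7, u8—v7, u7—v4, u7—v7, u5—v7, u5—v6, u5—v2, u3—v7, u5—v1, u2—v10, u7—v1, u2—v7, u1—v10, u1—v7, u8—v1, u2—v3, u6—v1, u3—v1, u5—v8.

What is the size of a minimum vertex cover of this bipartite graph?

The 7 edges u1–v6, u2–v10, u3–v7, u4–v3, u5–v8, u6–v1, u7–v4 form a matching, so any vertex cover needs at least 7 vertices (one per matched edge).
Conversely {u5, u7, v1, v3, v6, v7, v10} meets every edge and has exactly 7 vertices, so 7 is optimal.

7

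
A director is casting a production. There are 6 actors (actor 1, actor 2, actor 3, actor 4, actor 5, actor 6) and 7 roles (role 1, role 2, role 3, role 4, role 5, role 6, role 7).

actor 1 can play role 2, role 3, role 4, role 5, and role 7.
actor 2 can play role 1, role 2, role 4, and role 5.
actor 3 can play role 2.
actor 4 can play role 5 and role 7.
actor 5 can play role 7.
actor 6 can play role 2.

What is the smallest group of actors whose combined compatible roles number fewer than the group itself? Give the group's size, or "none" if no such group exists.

2

Take S = {actor 3, actor 6}. Its neighbourhood is {role 2}, so |N(S)| = 1 < |S| = 2.
No single vertex violates Hall's condition since each has at least one neighbour, so 2 is the minimum.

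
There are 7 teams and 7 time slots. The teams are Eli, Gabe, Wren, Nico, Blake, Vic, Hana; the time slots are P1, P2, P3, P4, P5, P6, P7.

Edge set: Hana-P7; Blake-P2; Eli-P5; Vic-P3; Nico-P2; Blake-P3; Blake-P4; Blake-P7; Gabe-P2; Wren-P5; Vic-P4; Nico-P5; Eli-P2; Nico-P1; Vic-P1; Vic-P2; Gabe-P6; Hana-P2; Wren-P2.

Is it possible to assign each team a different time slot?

For example, pair Eli-P2, Gabe-P6, Wren-P5, Nico-P1, Blake-P4, Vic-P3, Hana-P7.
Every team is matched, so this is a perfect matching.

Yes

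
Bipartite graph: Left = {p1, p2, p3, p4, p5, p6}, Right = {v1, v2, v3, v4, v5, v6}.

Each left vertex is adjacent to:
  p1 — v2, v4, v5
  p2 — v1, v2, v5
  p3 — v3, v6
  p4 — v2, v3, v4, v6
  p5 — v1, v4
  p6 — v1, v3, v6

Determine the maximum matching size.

6

A valid assignment of size 6: p1–v5, p2–v1, p3–v3, p4–v2, p5–v4, p6–v6.
All 6 left vertices are matched, so no larger matching exists.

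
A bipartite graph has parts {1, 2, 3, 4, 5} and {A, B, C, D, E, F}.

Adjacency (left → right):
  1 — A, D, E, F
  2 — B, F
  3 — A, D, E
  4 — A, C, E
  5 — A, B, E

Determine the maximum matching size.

For example, pair 1→E, 2→F, 3→D, 4→C, 5→B.
All 5 left vertices are matched, so no larger matching exists.

5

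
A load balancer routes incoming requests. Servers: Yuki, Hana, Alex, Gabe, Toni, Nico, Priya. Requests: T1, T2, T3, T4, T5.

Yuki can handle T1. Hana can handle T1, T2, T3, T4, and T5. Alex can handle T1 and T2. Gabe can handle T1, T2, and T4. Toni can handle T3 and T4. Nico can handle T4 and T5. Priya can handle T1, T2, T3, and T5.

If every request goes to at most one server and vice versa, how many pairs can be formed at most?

A valid assignment of size 5: Yuki–T1, Hana–T5, Alex–T2, Gabe–T4, Toni–T3.
The set {Yuki, Hana, Alex, Gabe, Toni, Nico, Priya} has only 5 neighbours ({T1, T2, T3, T4, T5}), so by Hall's theorem at most 5 of the 7 servers can be matched.

5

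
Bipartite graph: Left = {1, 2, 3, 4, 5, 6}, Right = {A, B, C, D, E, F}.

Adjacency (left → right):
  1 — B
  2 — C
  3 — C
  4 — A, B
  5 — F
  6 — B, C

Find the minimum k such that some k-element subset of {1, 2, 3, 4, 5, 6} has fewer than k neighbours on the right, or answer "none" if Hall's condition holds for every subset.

2

Take S = {2, 3}. Its neighbourhood is {C}, so |N(S)| = 1 < |S| = 2.
No single vertex violates Hall's condition since each has at least one neighbour, so 2 is the minimum.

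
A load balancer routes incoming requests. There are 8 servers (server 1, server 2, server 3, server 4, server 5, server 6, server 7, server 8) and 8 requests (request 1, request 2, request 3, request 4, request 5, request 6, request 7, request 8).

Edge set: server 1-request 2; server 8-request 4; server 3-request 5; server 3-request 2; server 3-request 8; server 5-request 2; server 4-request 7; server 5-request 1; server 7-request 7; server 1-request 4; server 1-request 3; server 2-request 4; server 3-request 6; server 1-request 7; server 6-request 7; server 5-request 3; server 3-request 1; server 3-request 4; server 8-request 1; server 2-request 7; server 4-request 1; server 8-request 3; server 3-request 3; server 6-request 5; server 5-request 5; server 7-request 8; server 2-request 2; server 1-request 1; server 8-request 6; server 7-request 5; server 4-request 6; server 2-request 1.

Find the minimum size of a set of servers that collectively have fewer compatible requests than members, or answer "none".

A matching saturating every server exists, for instance server 1→request 7, server 2→request 2, server 3→request 4, server 4→request 1, server 5→request 3, server 6→request 5, server 7→request 8, server 8→request 6.
By Hall's marriage theorem, this means |N(S)| ≥ |S| for every subset S, so no violating subset exists.

none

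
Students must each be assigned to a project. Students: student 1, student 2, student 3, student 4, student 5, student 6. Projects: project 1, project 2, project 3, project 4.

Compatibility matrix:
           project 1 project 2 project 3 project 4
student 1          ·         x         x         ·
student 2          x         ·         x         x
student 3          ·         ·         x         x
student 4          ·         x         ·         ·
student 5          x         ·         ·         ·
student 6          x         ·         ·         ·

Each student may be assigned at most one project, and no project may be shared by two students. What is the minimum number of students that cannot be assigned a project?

One maximum matching: student 1-project 3, student 2-project 1, student 3-project 4, student 4-project 2.
The set {student 1, student 2, student 3, student 4, student 5, student 6} has only 4 neighbours ({project 1, project 2, project 3, project 4}), so by Hall's theorem at most 4 of the 6 students can be matched.
That matches 4 of the 6, leaving 2 unmatched; no matching can do better.

2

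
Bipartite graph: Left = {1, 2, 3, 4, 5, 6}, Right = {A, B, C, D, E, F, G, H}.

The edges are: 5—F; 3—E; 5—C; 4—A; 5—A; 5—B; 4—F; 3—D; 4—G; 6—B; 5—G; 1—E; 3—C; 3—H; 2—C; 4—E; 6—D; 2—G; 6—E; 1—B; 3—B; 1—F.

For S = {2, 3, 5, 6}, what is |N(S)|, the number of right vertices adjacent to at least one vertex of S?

8

The union of neighbours of {2, 3, 5, 6} is {A, B, C, D, E, F, G, H}, which has 8 elements.
Since |N(S)| = 8 ≥ |S| = 4, Hall's condition holds for this subset.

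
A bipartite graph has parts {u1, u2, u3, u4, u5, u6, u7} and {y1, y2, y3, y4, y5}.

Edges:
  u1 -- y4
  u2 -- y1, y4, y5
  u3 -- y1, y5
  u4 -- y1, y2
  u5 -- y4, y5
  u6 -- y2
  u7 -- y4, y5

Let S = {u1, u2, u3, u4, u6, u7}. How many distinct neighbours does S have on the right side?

The union of neighbours of {u1, u2, u3, u4, u6, u7} is {y1, y2, y4, y5}, which has 4 elements.
Since |N(S)| = 4 < |S| = 6, Hall's condition fails for this subset.

4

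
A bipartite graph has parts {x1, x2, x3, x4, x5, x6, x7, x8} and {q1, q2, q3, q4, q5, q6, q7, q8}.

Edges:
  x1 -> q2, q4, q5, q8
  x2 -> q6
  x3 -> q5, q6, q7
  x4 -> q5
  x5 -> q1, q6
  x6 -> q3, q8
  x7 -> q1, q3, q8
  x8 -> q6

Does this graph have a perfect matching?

No

The set {x2, x8} has only 1 neighbour ({q6}), so by Hall's theorem at most 7 of the 8 left vertices can be matched.
Hence no matching covers every left vertex.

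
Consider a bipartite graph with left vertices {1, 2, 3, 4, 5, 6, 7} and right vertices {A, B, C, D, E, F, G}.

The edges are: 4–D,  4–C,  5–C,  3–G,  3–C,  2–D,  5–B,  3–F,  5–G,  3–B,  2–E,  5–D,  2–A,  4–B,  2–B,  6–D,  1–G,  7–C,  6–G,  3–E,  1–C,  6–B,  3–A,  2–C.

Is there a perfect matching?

No

The set {1, 4, 5, 6, 7} has only 4 neighbours ({B, C, D, G}), so by Hall's theorem at most 6 of the 7 left vertices can be matched.
Hence no matching covers every left vertex.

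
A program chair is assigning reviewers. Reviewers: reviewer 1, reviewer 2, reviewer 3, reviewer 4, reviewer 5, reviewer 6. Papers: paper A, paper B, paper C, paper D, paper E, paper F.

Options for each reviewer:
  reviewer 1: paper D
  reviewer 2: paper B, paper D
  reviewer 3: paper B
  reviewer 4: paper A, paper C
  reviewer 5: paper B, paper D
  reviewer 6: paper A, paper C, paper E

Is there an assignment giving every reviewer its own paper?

No

The set {reviewer 1, reviewer 2, reviewer 3, reviewer 5} has only 2 neighbours ({paper B, paper D}), so by Hall's theorem at most 4 of the 6 reviewers can be matched.
Hence no matching covers every reviewer.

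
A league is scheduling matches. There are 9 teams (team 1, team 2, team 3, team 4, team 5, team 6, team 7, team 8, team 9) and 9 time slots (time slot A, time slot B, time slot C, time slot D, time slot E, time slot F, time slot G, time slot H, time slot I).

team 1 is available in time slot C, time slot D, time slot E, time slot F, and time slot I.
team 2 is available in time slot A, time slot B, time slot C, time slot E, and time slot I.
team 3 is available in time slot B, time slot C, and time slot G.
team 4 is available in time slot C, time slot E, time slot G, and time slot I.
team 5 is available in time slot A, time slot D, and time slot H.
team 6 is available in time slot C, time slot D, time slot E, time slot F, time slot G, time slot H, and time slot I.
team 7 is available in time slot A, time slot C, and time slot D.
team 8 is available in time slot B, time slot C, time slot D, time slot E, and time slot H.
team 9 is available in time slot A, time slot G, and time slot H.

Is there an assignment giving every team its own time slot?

One maximum matching: team 1-time slot C, team 2-time slot I, team 3-time slot B, team 4-time slot G, team 5-time slot D, team 6-time slot F, team 7-time slot A, team 8-time slot E, team 9-time slot H.
All 9 teams are covered.

Yes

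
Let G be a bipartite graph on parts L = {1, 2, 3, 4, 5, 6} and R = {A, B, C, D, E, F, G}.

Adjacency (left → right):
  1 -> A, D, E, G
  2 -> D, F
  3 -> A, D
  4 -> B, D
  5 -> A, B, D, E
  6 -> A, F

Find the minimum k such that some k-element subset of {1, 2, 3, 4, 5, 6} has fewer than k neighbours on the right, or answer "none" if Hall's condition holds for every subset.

none

A matching saturating every left vertex exists, for instance 1→G, 2→D, 3→A, 4→B, 5→E, 6→F.
By Hall's marriage theorem, this means |N(S)| ≥ |S| for every subset S, so no violating subset exists.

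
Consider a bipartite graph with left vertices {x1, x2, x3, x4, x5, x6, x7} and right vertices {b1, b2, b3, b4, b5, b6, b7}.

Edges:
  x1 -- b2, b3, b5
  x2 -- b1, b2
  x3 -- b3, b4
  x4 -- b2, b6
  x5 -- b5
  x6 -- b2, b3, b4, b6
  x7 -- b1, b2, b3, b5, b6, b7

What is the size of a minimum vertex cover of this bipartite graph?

7

The 7 edges x1–b2, x2–b1, x3–b4, x4–b6, x5–b5, x6–b3, x7–b7 form a matching, so any vertex cover needs at least 7 vertices (one per matched edge).
Conversely {x1, x2, x3, x4, x5, x6, x7} meets every edge and has exactly 7 vertices, so 7 is optimal.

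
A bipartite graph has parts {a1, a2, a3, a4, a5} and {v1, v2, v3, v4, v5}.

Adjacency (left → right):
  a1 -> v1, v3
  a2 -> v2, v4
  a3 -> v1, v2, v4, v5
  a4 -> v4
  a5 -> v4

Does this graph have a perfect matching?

No

The set {a4, a5} has only 1 neighbour ({v4}), so by Hall's theorem at most 4 of the 5 left vertices can be matched.
Hence no matching covers every left vertex.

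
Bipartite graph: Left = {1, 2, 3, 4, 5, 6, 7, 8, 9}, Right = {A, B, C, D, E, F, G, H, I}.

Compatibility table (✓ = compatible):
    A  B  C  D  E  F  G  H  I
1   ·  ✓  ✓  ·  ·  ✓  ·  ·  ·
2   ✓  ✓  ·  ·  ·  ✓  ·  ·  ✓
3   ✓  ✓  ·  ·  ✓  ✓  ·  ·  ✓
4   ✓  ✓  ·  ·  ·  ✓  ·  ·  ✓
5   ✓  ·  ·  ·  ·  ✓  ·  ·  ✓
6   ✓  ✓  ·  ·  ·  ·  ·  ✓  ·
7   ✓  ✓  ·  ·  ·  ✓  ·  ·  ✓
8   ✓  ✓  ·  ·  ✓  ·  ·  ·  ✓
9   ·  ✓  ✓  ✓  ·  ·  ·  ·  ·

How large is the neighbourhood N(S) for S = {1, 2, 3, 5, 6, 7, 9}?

The union of neighbours of {1, 2, 3, 5, 6, 7, 9} is {A, B, C, D, E, F, H, I}, which has 8 elements.
Since |N(S)| = 8 ≥ |S| = 7, Hall's condition holds for this subset.

8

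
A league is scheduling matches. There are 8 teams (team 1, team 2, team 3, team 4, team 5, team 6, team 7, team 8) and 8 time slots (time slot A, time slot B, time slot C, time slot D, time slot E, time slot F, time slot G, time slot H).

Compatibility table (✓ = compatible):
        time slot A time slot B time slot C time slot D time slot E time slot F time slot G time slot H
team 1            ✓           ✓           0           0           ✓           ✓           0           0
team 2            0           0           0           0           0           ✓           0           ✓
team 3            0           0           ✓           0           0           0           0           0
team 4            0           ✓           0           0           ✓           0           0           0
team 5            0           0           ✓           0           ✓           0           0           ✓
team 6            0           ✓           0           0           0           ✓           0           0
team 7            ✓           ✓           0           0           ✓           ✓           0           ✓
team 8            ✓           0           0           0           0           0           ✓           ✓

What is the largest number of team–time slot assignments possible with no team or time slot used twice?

A valid assignment of size 7: team 1–time slot A, team 2–time slot H, team 3–time slot C, team 4–time slot B, team 5–time slot E, team 6–time slot F, team 8–time slot G.
The set {team 1, team 2, team 3, team 4, team 5, team 6, team 7} has only 6 neighbours ({time slot A, time slot B, time slot C, time slot E, time slot F, time slot H}), so by Hall's theorem at most 7 of the 8 teams can be matched.

7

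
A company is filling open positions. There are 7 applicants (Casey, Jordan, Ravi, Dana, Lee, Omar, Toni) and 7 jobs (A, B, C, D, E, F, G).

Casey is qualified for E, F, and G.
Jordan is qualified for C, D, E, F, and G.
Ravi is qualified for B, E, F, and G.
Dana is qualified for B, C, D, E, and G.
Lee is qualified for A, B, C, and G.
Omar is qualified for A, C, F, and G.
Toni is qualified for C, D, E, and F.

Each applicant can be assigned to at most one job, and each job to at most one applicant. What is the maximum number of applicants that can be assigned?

A valid assignment of size 7: Casey–G, Jordan–F, Ravi–B, Dana–D, Lee–A, Omar–C, Toni–E.
All 7 applicants are matched, so no larger matching exists.

7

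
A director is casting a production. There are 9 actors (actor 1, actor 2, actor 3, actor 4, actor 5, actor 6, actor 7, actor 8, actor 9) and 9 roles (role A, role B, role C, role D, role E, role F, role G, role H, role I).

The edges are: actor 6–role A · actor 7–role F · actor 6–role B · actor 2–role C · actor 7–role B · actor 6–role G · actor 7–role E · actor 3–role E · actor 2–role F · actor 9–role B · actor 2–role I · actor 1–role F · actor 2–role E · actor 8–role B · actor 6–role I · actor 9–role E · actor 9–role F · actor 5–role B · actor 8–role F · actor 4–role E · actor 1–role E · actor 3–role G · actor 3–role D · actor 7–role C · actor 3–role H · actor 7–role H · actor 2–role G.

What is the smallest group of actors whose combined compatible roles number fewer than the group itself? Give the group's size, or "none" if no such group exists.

4

Take S = {actor 1, actor 4, actor 5, actor 8}. Its neighbourhood is {role B, role E, role F}, so |N(S)| = 3 < |S| = 4.
Every subset of size less than 4 has at least as many neighbours as members, so 4 is the minimum.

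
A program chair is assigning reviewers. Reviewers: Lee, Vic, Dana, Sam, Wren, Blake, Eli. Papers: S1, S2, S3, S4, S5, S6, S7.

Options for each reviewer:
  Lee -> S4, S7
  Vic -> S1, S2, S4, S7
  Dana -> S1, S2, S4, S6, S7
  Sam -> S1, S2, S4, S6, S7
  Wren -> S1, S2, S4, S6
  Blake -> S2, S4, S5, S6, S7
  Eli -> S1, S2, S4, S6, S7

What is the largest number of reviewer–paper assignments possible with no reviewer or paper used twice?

6

For example, pair Lee-S4, Vic-S1, Dana-S6, Sam-S7, Wren-S2, Blake-S5.
The set {Lee, Vic, Dana, Sam, Wren, Eli} has only 5 neighbours ({S1, S2, S4, S6, S7}), so by Hall's theorem at most 6 of the 7 reviewers can be matched.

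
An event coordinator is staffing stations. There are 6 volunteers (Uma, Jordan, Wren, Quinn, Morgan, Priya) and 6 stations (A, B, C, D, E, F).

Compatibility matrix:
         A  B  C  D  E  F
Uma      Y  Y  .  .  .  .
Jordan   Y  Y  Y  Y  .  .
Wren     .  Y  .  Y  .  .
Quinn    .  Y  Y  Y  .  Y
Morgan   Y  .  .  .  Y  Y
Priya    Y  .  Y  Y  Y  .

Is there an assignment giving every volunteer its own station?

Yes

For example, pair Uma–A, Jordan–C, Wren–D, Quinn–B, Morgan–F, Priya–E.
All 6 volunteers are covered.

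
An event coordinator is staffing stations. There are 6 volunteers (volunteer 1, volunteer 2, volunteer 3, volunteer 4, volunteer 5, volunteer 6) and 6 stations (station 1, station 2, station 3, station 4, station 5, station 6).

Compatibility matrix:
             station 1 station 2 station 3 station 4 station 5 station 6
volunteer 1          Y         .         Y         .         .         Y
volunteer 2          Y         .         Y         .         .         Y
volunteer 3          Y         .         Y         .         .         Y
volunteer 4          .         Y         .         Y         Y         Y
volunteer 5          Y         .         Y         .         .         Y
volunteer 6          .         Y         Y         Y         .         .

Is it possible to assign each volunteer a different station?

The set {volunteer 1, volunteer 2, volunteer 3, volunteer 5} has only 3 neighbours ({station 1, station 3, station 6}), so by Hall's theorem at most 5 of the 6 volunteers can be matched.
Hence no matching covers every volunteer.

No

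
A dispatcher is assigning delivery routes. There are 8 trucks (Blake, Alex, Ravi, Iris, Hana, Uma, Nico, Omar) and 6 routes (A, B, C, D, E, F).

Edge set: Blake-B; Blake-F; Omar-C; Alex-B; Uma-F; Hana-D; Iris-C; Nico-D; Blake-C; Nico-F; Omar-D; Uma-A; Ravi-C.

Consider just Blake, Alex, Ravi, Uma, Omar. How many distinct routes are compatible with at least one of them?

5

The union of neighbours of {Blake, Alex, Ravi, Uma, Omar} is {A, B, C, D, F}, which has 5 elements.
Since |N(S)| = 5 ≥ |S| = 5, Hall's condition holds for this subset.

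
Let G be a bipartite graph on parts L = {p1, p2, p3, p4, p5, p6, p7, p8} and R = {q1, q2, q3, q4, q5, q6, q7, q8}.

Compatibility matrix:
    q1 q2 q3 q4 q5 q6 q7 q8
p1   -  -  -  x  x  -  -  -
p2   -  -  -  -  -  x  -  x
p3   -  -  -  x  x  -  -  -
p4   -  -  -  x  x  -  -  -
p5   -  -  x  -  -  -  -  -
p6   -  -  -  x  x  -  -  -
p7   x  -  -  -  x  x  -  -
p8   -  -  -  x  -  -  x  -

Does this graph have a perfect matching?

The set {p1, p3, p4, p6} has only 2 neighbours ({q4, q5}), so by Hall's theorem at most 6 of the 8 left vertices can be matched.
Hence no matching covers every left vertex.

No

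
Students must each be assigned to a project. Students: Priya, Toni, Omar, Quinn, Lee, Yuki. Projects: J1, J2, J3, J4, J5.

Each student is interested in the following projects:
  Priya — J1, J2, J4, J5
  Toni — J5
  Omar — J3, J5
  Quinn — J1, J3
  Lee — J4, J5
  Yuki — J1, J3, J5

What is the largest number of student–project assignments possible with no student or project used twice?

One maximum matching: Priya-J2, Toni-J5, Omar-J3, Quinn-J1, Lee-J4.
The set {Toni, Omar, Quinn, Yuki} has only 3 neighbours ({J1, J3, J5}), so by Hall's theorem at most 5 of the 6 students can be matched.

5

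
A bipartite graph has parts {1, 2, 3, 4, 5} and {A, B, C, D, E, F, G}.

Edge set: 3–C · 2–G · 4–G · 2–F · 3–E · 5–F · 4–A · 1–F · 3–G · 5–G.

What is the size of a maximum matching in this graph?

4

One maximum matching: 1–F, 2–G, 3–E, 4–A.
The set {1, 2, 5} has only 2 neighbours ({F, G}), so by Hall's theorem at most 4 of the 5 left vertices can be matched.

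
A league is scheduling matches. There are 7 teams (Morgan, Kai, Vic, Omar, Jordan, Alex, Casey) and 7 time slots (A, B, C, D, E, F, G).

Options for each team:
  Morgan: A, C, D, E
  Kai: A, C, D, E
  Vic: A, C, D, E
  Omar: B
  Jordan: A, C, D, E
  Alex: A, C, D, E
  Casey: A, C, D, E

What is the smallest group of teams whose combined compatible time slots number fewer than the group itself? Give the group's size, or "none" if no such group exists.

Take S = {Morgan, Kai, Vic, Jordan, Alex}. Its neighbourhood is {A, C, D, E}, so |N(S)| = 4 < |S| = 5.
Every subset of size less than 5 has at least as many neighbours as members, so 5 is the minimum.

5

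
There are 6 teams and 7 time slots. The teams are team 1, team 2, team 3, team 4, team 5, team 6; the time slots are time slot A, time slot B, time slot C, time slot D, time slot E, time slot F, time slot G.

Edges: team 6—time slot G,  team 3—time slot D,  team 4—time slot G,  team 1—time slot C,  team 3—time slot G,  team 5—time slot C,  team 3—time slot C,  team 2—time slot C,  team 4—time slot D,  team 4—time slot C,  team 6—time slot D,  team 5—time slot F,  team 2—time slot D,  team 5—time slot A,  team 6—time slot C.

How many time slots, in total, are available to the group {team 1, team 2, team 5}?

The union of neighbours of {team 1, team 2, team 5} is {time slot A, time slot C, time slot D, time slot F}, which has 4 elements.
Since |N(S)| = 4 ≥ |S| = 3, Hall's condition holds for this subset.

4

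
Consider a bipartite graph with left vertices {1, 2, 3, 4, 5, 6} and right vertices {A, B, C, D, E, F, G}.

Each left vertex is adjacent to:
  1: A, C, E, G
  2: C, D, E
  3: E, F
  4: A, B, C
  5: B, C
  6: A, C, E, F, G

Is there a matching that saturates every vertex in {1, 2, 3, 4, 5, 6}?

A valid assignment of size 6: 1–E, 2–C, 3–F, 4–A, 5–B, 6–G.
All 6 left vertices are covered.

Yes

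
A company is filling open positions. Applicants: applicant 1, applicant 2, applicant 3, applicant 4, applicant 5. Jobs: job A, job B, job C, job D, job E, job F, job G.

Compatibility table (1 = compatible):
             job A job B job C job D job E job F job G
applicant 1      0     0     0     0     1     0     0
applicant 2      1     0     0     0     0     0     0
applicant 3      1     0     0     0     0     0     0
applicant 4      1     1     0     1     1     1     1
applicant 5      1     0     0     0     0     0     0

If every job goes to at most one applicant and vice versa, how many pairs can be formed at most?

3

A valid assignment of size 3: applicant 1–job E, applicant 2–job A, applicant 4–job F.
The set {applicant 2, applicant 3, applicant 5} has only 1 neighbour ({job A}), so by Hall's theorem at most 3 of the 5 applicants can be matched.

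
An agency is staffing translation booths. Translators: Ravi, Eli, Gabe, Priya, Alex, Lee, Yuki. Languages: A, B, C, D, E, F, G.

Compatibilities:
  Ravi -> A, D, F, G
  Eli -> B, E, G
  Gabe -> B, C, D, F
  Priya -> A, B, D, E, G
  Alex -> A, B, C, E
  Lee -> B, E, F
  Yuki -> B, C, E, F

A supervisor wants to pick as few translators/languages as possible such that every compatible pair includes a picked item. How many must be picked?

{Ravi, Eli, Gabe, Priya, Alex, Lee, Yuki} is a vertex cover of size 7: every edge has an endpoint in this set.
No smaller cover exists because Ravi–D, Eli–G, Gabe–F, Priya–A, Alex–C, Lee–E, Yuki–B is a matching of size 7, and a cover must include an endpoint of each of these disjoint edges (König's theorem).

7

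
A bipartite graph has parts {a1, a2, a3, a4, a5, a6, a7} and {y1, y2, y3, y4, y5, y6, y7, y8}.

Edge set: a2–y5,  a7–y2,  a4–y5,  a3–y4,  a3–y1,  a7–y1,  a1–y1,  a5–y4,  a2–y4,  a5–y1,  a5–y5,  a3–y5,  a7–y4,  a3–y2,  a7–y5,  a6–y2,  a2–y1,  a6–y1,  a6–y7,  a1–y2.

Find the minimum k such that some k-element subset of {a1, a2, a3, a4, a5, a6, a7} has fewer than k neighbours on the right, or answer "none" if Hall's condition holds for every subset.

Take S = {a1, a2, a3, a4, a5}. Its neighbourhood is {y1, y2, y4, y5}, so |N(S)| = 4 < |S| = 5.
Every subset of size less than 5 has at least as many neighbours as members, so 5 is the minimum.

5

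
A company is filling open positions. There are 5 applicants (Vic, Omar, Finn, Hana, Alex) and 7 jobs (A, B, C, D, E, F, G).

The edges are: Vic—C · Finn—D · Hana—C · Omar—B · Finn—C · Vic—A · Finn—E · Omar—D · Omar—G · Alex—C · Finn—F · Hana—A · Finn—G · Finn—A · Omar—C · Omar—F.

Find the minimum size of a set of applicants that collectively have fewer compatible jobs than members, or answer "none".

3

Take S = {Vic, Hana, Alex}. Its neighbourhood is {A, C}, so |N(S)| = 2 < |S| = 3.
Every subset of size less than 3 has at least as many neighbours as members, so 3 is the minimum.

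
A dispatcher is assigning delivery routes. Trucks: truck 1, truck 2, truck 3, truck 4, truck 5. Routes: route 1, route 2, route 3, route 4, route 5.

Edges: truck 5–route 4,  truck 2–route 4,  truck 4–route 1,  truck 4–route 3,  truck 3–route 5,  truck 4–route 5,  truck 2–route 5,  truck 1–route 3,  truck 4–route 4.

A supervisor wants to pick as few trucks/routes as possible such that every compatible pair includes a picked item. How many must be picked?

4

{truck 1, truck 4, route 4, route 5} is a vertex cover of size 4: every edge has an endpoint in this set.
No smaller cover exists because truck 1–route 3, truck 2–route 4, truck 3–route 5, truck 4–route 1 is a matching of size 4, and a cover must include an endpoint of each of these disjoint edges (König's theorem).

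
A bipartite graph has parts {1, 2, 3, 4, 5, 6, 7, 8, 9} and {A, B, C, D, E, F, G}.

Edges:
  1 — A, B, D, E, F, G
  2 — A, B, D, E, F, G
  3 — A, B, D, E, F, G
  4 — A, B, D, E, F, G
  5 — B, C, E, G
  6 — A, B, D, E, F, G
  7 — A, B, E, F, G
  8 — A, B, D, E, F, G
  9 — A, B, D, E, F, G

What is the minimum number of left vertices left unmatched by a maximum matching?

2

For example, pair 1-E, 2-D, 3-F, 4-B, 5-C, 6-A, 7-G.
The set {1, 2, 3, 4, 6, 7, 8, 9} has only 6 neighbours ({A, B, D, E, F, G}), so by Hall's theorem at most 7 of the 9 left vertices can be matched.
That matches 7 of the 9, leaving 2 unmatched; no matching can do better.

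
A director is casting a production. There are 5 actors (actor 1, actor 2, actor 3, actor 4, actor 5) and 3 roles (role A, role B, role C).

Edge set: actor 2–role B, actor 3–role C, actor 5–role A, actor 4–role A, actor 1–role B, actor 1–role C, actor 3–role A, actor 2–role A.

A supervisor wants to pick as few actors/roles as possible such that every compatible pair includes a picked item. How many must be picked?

{role A, role B, role C} is a vertex cover of size 3: every edge has an endpoint in this set.
No smaller cover exists because actor 1–role C, actor 2–role B, actor 3–role A is a matching of size 3, and a cover must include an endpoint of each of these disjoint edges (König's theorem).

3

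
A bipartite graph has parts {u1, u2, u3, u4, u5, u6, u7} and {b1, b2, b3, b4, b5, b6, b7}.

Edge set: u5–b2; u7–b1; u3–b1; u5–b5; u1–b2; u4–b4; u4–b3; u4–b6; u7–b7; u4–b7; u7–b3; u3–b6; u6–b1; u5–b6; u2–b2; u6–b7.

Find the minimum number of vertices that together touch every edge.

{u3, u4, u5, u6, u7, b2} is a vertex cover of size 6: every edge has an endpoint in this set.
No smaller cover exists because u1–b2, u3–b1, u4–b6, u5–b5, u6–b7, u7–b3 is a matching of size 6, and a cover must include an endpoint of each of these disjoint edges (König's theorem).

6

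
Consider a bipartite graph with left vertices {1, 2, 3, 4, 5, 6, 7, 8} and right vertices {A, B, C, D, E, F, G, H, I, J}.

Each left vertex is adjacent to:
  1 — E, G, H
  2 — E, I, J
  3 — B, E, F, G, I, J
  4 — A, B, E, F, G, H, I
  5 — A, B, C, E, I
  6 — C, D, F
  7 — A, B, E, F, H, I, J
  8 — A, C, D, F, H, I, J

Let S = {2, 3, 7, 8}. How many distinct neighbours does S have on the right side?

10

The union of neighbours of {2, 3, 7, 8} is {A, B, C, D, E, F, G, H, I, J}, which has 10 elements.
Since |N(S)| = 10 ≥ |S| = 4, Hall's condition holds for this subset.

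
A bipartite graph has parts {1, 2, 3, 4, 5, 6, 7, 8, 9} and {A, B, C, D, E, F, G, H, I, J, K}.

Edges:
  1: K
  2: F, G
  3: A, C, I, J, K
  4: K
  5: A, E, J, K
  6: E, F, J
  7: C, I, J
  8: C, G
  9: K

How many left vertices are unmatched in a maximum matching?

2

One maximum matching: 1→K, 2→G, 3→A, 5→E, 6→F, 7→J, 8→C.
The set {1, 4, 9} has only 1 neighbour ({K}), so by Hall's theorem at most 7 of the 9 left vertices can be matched.
That matches 7 of the 9, leaving 2 unmatched; no matching can do better.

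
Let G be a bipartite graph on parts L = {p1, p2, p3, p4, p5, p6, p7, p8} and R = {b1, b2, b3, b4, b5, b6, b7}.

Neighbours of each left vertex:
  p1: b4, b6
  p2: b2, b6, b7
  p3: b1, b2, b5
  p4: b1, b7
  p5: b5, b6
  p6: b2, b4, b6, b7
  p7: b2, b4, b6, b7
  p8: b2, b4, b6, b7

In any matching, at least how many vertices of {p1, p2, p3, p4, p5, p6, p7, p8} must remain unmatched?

One maximum matching: p1-b4, p2-b7, p3-b2, p4-b1, p5-b5, p6-b6.
The set {p1, p2, p3, p4, p5, p6, p7, p8} has only 6 neighbours ({b1, b2, b4, b5, b6, b7}), so by Hall's theorem at most 6 of the 8 left vertices can be matched.
That matches 6 of the 8, leaving 2 unmatched; no matching can do better.

2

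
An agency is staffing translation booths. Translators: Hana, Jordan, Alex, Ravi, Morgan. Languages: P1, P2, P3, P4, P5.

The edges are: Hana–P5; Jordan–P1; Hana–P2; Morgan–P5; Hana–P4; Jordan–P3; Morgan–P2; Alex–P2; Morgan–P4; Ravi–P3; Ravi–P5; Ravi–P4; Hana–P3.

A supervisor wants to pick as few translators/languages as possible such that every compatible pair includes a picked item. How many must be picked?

5

{Hana, Jordan, Alex, Ravi, Morgan} is a vertex cover of size 5: every edge has an endpoint in this set.
No smaller cover exists because Hana–P3, Jordan–P1, Alex–P2, Ravi–P4, Morgan–P5 is a matching of size 5, and a cover must include an endpoint of each of these disjoint edges (König's theorem).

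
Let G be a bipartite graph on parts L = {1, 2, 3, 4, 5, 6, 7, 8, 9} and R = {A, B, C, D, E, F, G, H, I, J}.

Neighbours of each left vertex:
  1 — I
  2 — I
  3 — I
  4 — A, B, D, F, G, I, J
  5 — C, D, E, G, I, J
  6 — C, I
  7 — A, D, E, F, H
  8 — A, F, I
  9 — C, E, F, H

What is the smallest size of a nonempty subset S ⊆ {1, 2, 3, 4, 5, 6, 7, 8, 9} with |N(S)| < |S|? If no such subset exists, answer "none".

Take S = {1, 2}. Its neighbourhood is {I}, so |N(S)| = 1 < |S| = 2.
No single vertex violates Hall's condition since each has at least one neighbour, so 2 is the minimum.

2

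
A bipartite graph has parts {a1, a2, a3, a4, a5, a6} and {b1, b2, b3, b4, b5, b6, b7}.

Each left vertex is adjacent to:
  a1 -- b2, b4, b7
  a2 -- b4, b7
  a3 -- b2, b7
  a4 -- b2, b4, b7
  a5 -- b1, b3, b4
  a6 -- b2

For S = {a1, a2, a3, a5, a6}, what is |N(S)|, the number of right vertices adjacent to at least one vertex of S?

5

The union of neighbours of {a1, a2, a3, a5, a6} is {b1, b2, b3, b4, b7}, which has 5 elements.
Since |N(S)| = 5 ≥ |S| = 5, Hall's condition holds for this subset.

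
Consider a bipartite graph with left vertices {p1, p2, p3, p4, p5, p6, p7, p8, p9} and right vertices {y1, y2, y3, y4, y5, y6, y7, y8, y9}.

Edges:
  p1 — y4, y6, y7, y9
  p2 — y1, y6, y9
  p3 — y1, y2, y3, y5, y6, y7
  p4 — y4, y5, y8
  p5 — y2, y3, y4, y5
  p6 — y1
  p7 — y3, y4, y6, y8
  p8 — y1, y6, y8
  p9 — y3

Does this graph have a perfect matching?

Yes

For example, pair p1-y7, p2-y9, p3-y2, p4-y4, p5-y5, p6-y1, p7-y8, p8-y6, p9-y3.
Every left vertex is matched, so this is a perfect matching.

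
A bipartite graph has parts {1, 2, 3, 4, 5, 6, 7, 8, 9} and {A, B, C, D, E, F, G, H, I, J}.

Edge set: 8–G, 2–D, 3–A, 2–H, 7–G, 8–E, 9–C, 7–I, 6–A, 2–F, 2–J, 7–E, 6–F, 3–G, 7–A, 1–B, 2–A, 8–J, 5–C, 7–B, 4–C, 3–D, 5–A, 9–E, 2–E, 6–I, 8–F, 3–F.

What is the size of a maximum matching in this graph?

9

For example, pair 1-B, 2-H, 3-F, 4-C, 5-A, 6-I, 7-G, 8-J, 9-E.
All 9 left vertices are matched, so no larger matching exists.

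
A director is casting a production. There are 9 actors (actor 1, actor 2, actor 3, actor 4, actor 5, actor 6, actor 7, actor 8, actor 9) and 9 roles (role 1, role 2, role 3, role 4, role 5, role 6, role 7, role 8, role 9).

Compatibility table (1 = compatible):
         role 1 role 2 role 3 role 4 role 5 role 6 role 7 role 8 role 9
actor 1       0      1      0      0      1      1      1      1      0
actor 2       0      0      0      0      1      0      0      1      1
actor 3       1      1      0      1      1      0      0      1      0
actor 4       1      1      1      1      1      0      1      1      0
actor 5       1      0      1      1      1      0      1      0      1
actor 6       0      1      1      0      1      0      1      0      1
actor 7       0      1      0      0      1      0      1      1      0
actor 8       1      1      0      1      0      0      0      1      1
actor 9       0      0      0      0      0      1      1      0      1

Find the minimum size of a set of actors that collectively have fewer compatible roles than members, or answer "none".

none

A matching saturating every actor exists, for instance actor 1→role 6, actor 2→role 5, actor 3→role 1, actor 4→role 4, actor 5→role 3, actor 6→role 2, actor 7→role 8, actor 8→role 9, actor 9→role 7.
By Hall's marriage theorem, this means |N(S)| ≥ |S| for every subset S, so no violating subset exists.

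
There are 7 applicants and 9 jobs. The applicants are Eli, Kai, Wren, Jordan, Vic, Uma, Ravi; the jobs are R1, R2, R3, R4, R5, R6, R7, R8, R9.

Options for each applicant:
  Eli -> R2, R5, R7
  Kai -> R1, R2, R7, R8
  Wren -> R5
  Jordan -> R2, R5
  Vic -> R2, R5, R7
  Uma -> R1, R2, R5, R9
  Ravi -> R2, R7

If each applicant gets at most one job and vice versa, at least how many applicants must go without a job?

2

For example, pair Eli-R7, Kai-R8, Wren-R5, Jordan-R2, Uma-R9.
The set {Eli, Wren, Jordan, Vic, Ravi} has only 3 neighbours ({R2, R5, R7}), so by Hall's theorem at most 5 of the 7 applicants can be matched.
That matches 5 of the 7, leaving 2 unmatched; no matching can do better.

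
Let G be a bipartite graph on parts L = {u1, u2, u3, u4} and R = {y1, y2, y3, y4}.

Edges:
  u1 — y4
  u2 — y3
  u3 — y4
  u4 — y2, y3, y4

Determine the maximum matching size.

3

A valid assignment of size 3: u1–y4, u2–y3, u4–y2.
The set {u1, u3} has only 1 neighbour ({y4}), so by Hall's theorem at most 3 of the 4 left vertices can be matched.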